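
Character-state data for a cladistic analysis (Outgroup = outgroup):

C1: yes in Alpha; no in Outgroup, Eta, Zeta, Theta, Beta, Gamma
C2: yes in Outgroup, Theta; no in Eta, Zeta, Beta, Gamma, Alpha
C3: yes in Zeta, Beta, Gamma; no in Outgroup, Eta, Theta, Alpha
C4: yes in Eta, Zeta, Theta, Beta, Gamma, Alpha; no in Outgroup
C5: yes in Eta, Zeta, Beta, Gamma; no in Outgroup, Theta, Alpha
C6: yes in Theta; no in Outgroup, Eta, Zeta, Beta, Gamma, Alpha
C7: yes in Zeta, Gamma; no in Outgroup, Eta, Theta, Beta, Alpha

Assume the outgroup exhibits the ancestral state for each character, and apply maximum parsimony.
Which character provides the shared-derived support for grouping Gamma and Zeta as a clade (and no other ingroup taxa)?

C7

Character polarity is set by the outgroup: the derived state is whichever differs from the outgroup's state, so for C2 the derived state is 'no', and for the remaining characters it is 'yes'.
C1: derived state 'yes' in Alpha only — an autapomorphy, so it tells us nothing about relationships among taxa.
C2: derived state 'no' in Alpha, Beta, Eta, Gamma, and Zeta only — synapomorphy for {Alpha, Beta, Eta, Gamma, Zeta}.
C3: derived state 'yes' in Beta, Gamma, and Zeta only — synapomorphy for {Beta, Gamma, Zeta}.
All ingroup taxa share the derived state 'yes' for C4; it defines the ingroup but does not resolve relationships within it.
C5 (derived state 'yes') is shared by Beta, Eta, Gamma, and Zeta — a synapomorphy uniting that clade.
C6: derived state 'yes' in Theta only — an autapomorphy, so it tells us nothing about relationships among taxa.
C7 (derived state 'yes') is shared by Gamma and Zeta — a synapomorphy uniting that clade.
Most parsimonious ingroup topology: (((Eta,((Zeta,Gamma),Beta)),Alpha),Theta).
The clade {Gamma, Zeta} is supported by C7: its derived state 'yes' occurs in exactly those taxa and in no other taxon (including the outgroup).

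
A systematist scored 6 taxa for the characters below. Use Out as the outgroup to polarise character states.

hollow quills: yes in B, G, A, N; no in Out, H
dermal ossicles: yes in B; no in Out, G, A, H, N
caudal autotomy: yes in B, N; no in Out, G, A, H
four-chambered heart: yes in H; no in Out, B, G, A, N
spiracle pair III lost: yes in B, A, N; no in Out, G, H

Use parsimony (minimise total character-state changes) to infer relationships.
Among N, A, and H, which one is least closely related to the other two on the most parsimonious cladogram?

The outgroup has state 'no' for every character, so 'yes' is the derived state throughout.
Only A, B, G, and N show the derived state 'yes' for hollow quills, supporting them as a clade.
dermal ossicles: derived state 'yes' in B only — an autapomorphy, so it tells us nothing about relationships among taxa.
Only B and N show the derived state 'yes' for caudal autotomy, supporting them as a clade.
four-chambered heart (derived state 'yes') is unique to H (autapomorphy; uninformative for grouping).
Only A, B, and N show the derived state 'yes' for spiracle pair III lost, supporting them as a clade.
Most parsimonious ingroup topology: ((((B,N),A),G),H).
A and N share a more recent common ancestor with each other than either does with H, so H is the least closely related of the three.

H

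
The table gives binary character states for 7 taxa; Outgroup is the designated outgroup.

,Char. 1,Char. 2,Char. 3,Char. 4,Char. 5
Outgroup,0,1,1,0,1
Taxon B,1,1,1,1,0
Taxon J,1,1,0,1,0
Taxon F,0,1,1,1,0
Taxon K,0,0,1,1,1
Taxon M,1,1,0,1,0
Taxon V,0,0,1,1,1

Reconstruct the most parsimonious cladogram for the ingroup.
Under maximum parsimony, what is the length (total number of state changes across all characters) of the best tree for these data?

5

Character polarity is set by the outgroup: the derived state is whichever differs from the outgroup's state, so for Char. 2, Char. 3, Char. 5 the derived state is '0', and for the remaining characters it is '1'.
Char. 1 (derived state '1') is shared by Taxon B, Taxon J, and Taxon M — a synapomorphy uniting that clade.
Char. 2: derived state '0' in Taxon K and Taxon V only — synapomorphy for {Taxon K, Taxon V}.
Only Taxon J and Taxon M show the derived state '0' for Char. 3, supporting them as a clade.
Char. 4 (derived state '1') is shared by all ingroup taxa — unites the whole ingroup.
Char. 5 (derived state '0') is shared by Taxon B, Taxon F, Taxon J, and Taxon M — a synapomorphy uniting that clade.
Most parsimonious ingroup topology: (((Taxon B,(Taxon J,Taxon M)),Taxon F),(Taxon K,Taxon V)).
Changes per character on this tree: Char. 1: 1; Char. 2: 1; Char. 3: 1; Char. 4: 1; Char. 5: 1.
Total = 5.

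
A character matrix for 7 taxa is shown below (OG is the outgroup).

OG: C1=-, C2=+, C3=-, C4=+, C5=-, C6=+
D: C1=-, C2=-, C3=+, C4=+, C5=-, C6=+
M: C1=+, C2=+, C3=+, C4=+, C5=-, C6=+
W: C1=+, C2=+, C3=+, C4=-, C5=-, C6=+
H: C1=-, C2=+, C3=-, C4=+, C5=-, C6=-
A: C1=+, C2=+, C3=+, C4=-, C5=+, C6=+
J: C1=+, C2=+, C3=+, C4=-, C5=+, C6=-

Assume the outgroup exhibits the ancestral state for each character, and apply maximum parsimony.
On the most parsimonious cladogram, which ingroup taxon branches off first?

Character polarity is set by the outgroup: the derived state is whichever differs from the outgroup's state, so for C2, C4, C6 the derived state is '-', and for the remaining characters it is '+'.
C1: derived state '+' in A, J, M, and W only — synapomorphy for {A, J, M, W}.
C2: derived state '-' in D only — an autapomorphy, so it tells us nothing about relationships among taxa.
C3: derived state '+' in A, D, J, M, and W only — synapomorphy for {A, D, J, M, W}.
C4: derived state '-' in A, J, and W only — synapomorphy for {A, J, W}.
C5: derived state '+' in A and J only — synapomorphy for {A, J}.
C6 groups H and J, which is incompatible with the clades supported by the remaining characters; treating it as convergent (homoplasy) costs fewer steps than any alternative tree.
Most parsimonious ingroup topology: ((D,(M,(W,(A,J)))),H).
H is sister to the clade containing all other ingroup taxa, so it is the earliest-diverging (most basal) ingroup lineage.

H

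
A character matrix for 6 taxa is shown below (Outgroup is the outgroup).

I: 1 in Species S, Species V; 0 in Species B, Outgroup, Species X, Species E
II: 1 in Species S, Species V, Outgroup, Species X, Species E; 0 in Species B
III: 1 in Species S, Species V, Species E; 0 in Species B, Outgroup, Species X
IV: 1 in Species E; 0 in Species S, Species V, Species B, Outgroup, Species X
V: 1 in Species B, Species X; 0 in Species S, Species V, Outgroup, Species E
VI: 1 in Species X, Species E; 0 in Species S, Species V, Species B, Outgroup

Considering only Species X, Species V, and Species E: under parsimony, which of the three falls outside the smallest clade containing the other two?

Species X

Character polarity is set by the outgroup: the derived state is whichever differs from the outgroup's state, so for II the derived state is '0', and for the remaining characters it is '1'.
I: derived state '1' in Species S and Species V only — synapomorphy for {Species S, Species V}.
II (derived state '0') is unique to Species B (autapomorphy; uninformative for grouping).
Only Species E, Species S, and Species V show the derived state '1' for III, supporting them as a clade.
IV: derived state '1' in Species E only — an autapomorphy, so it tells us nothing about relationships among taxa.
Only Species B and Species X show the derived state '1' for V, supporting them as a clade.
VI (state '1') occurs in Species E and Species X but conflicts with the nesting implied by the other characters — most parsimoniously interpreted as homoplasy.
Most parsimonious ingroup topology: (((Species V,Species S),Species E),(Species B,Species X)).
Species V and Species E share a more recent common ancestor with each other than either does with Species X, so Species X is the least closely related of the three.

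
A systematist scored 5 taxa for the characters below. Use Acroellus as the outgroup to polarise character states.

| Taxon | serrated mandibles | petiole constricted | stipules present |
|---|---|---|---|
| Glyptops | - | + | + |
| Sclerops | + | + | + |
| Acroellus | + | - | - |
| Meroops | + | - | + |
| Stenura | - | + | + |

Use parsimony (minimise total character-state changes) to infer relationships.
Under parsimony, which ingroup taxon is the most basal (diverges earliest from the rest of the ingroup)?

Meroops

Character polarity is set by the outgroup: the derived state is whichever differs from the outgroup's state, so for serrated mandibles the derived state is '-', and for the remaining characters it is '+'.
serrated mandibles: derived state '-' in Glyptops and Stenura only — synapomorphy for {Glyptops, Stenura}.
petiole constricted: derived state '+' in Glyptops, Sclerops, and Stenura only — synapomorphy for {Glyptops, Sclerops, Stenura}.
All ingroup taxa share the derived state '+' for stipules present; it defines the ingroup but does not resolve relationships within it.
Most parsimonious ingroup topology: (Meroops,(Sclerops,(Stenura,Glyptops))).
Meroops is sister to the clade containing all other ingroup taxa, so it is the earliest-diverging (most basal) ingroup lineage.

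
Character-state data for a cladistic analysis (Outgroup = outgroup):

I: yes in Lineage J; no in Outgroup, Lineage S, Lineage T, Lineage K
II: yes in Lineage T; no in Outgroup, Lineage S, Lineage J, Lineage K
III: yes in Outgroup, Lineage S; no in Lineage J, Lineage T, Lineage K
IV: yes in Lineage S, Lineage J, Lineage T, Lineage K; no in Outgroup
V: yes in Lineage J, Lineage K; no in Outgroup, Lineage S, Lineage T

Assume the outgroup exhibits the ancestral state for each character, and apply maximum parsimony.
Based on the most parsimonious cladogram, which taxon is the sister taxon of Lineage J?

Lineage K

Character polarity is set by the outgroup: the derived state is whichever differs from the outgroup's state, so for III the derived state is 'no', and for the remaining characters it is 'yes'.
I: derived state 'yes' in Lineage J only — an autapomorphy, so it tells us nothing about relationships among taxa.
II (derived state 'yes') is unique to Lineage T (autapomorphy; uninformative for grouping).
III: derived state 'no' in Lineage J, Lineage K, and Lineage T only — synapomorphy for {Lineage J, Lineage K, Lineage T}.
All ingroup taxa share the derived state 'yes' for IV; it defines the ingroup but does not resolve relationships within it.
V: derived state 'yes' in Lineage J and Lineage K only — synapomorphy for {Lineage J, Lineage K}.
Most parsimonious ingroup topology: ((Lineage T,(Lineage J,Lineage K)),Lineage S).
Lineage J and Lineage K form a cherry on this tree, so they are sister taxa.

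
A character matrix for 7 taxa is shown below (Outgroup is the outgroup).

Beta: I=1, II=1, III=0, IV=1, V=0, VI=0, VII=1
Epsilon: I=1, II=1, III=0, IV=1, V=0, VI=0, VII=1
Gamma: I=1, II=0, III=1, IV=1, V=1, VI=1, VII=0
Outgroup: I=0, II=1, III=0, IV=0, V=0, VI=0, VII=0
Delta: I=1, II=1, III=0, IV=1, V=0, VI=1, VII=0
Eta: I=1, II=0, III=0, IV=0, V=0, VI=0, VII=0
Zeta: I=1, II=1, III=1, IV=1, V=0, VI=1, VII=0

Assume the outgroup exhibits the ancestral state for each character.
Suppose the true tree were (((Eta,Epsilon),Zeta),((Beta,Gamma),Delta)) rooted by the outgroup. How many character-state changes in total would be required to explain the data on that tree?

Map each character onto (((Eta,Epsilon),Zeta),((Beta,Gamma),Delta)) (rooted by Outgroup) and count the minimum state changes it requires (Fitch parsimony):
I: 1; II: 2; III: 2; IV: 2; V: 1; VI: 3; VII: 2.
Total tree length = 13.

13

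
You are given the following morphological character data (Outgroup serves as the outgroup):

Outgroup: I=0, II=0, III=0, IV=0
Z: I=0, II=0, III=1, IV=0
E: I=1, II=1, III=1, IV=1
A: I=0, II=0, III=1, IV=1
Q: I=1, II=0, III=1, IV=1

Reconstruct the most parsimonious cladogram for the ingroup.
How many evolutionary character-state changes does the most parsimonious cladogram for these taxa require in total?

The outgroup has state '0' for every character, so '1' is the derived state throughout.
Only E and Q show the derived state '1' for I, supporting them as a clade.
II (derived state '1') is unique to E (autapomorphy; uninformative for grouping).
All ingroup taxa share the derived state '1' for III; it defines the ingroup but does not resolve relationships within it.
Only A, E, and Q show the derived state '1' for IV, supporting them as a clade.
Most parsimonious ingroup topology: (Z,((E,Q),A)).
Changes per character on this tree: I: 1; II: 1; III: 1; IV: 1.
Total = 4.

4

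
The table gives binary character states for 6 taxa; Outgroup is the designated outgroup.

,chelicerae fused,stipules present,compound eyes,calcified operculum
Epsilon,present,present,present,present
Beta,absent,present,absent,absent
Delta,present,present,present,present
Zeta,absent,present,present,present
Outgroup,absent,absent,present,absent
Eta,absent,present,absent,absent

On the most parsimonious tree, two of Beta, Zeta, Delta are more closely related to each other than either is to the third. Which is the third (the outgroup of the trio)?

Character polarity is set by the outgroup: the derived state is whichever differs from the outgroup's state, so for compound eyes the derived state is 'absent', and for the remaining characters it is 'present'.
chelicerae fused (derived state 'present') is shared by Delta and Epsilon — a synapomorphy uniting that clade.
All ingroup taxa share the derived state 'present' for stipules present; it defines the ingroup but does not resolve relationships within it.
Only Beta and Eta show the derived state 'absent' for compound eyes, supporting them as a clade.
calcified operculum (derived state 'present') is shared by Delta, Epsilon, and Zeta — a synapomorphy uniting that clade.
Most parsimonious ingroup topology: ((Eta,Beta),((Epsilon,Delta),Zeta)).
Zeta and Delta share a more recent common ancestor with each other than either does with Beta, so Beta is the least closely related of the three.

Beta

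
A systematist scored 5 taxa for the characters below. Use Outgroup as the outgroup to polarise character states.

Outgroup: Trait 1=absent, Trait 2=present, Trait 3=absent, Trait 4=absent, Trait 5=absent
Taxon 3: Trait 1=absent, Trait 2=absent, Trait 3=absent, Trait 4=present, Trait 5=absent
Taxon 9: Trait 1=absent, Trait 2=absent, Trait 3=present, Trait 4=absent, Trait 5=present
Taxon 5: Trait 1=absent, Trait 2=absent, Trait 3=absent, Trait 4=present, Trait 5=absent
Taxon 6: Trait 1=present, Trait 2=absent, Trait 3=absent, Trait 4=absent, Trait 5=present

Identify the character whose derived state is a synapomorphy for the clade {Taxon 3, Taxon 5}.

Trait 4

Character polarity is set by the outgroup: the derived state is whichever differs from the outgroup's state, so for Trait 2 the derived state is 'absent', and for the remaining characters it is 'present'.
Trait 1: derived state 'present' in Taxon 6 only — an autapomorphy, so it tells us nothing about relationships among taxa.
All ingroup taxa share the derived state 'absent' for Trait 2; it defines the ingroup but does not resolve relationships within it.
Trait 3: derived state 'present' in Taxon 9 only — an autapomorphy, so it tells us nothing about relationships among taxa.
Trait 4 (derived state 'present') is shared by Taxon 3 and Taxon 5 — a synapomorphy uniting that clade.
Trait 5: derived state 'present' in Taxon 6 and Taxon 9 only — synapomorphy for {Taxon 6, Taxon 9}.
Most parsimonious ingroup topology: ((Taxon 3,Taxon 5),(Taxon 9,Taxon 6)).
The clade {Taxon 3, Taxon 5} is supported by Trait 4: its derived state 'present' occurs in exactly those taxa and in no other taxon (including the outgroup).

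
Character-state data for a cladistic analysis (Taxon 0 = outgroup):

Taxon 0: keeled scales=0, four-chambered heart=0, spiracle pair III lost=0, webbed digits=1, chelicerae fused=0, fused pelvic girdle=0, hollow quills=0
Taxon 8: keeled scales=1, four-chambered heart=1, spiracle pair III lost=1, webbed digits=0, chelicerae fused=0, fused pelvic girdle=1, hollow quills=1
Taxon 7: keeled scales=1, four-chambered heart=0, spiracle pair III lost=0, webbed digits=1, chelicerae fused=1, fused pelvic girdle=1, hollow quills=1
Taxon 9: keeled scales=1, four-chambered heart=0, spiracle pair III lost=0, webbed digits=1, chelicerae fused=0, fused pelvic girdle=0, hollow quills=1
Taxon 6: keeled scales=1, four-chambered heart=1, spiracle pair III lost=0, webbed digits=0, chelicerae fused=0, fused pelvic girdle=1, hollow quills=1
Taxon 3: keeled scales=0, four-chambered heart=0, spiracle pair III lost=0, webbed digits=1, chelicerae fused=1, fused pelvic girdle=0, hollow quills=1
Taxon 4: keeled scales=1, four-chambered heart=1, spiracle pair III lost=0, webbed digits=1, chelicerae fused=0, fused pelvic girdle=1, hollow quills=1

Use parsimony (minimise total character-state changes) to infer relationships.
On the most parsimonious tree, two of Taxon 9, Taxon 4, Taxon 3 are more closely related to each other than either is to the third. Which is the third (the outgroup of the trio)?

Taxon 3

Character polarity is set by the outgroup: the derived state is whichever differs from the outgroup's state, so for webbed digits the derived state is '0', and for the remaining characters it is '1'.
keeled scales: derived state '1' in Taxon 4, Taxon 6, Taxon 7, Taxon 8, and Taxon 9 only — synapomorphy for {Taxon 4, Taxon 6, Taxon 7, Taxon 8, Taxon 9}.
four-chambered heart: derived state '1' in Taxon 4, Taxon 6, and Taxon 8 only — synapomorphy for {Taxon 4, Taxon 6, Taxon 8}.
spiracle pair III lost (derived state '1') is unique to Taxon 8 (autapomorphy; uninformative for grouping).
webbed digits: derived state '0' in Taxon 6 and Taxon 8 only — synapomorphy for {Taxon 6, Taxon 8}.
chelicerae fused (state '1') occurs in Taxon 3 and Taxon 7 but conflicts with the nesting implied by the other characters — most parsimoniously interpreted as homoplasy.
fused pelvic girdle: derived state '1' in Taxon 4, Taxon 6, Taxon 7, and Taxon 8 only — synapomorphy for {Taxon 4, Taxon 6, Taxon 7, Taxon 8}.
All ingroup taxa share the derived state '1' for hollow quills; it defines the ingroup but does not resolve relationships within it.
Most parsimonious ingroup topology: (((((Taxon 8,Taxon 6),Taxon 4),Taxon 7),Taxon 9),Taxon 3).
Taxon 4 and Taxon 9 share a more recent common ancestor with each other than either does with Taxon 3, so Taxon 3 is the least closely related of the three.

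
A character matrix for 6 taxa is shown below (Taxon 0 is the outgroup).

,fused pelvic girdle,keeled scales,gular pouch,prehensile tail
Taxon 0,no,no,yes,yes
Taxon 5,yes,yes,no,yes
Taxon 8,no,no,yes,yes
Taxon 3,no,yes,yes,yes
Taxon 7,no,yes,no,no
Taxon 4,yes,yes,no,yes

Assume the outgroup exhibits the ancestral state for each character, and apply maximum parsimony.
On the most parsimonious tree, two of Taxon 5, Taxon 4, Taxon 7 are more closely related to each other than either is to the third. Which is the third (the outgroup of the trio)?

Taxon 7

Character polarity is set by the outgroup: the derived state is whichever differs from the outgroup's state, so for gular pouch, prehensile tail the derived state is 'no', and for the remaining characters it is 'yes'.
Only Taxon 4 and Taxon 5 show the derived state 'yes' for fused pelvic girdle, supporting them as a clade.
keeled scales (derived state 'yes') is shared by Taxon 3, Taxon 4, Taxon 5, and Taxon 7 — a synapomorphy uniting that clade.
gular pouch: derived state 'no' in Taxon 4, Taxon 5, and Taxon 7 only — synapomorphy for {Taxon 4, Taxon 5, Taxon 7}.
prehensile tail (derived state 'no') is unique to Taxon 7 (autapomorphy; uninformative for grouping).
Most parsimonious ingroup topology: ((((Taxon 5,Taxon 4),Taxon 7),Taxon 3),Taxon 8).
Taxon 5 and Taxon 4 share a more recent common ancestor with each other than either does with Taxon 7, so Taxon 7 is the least closely related of the three.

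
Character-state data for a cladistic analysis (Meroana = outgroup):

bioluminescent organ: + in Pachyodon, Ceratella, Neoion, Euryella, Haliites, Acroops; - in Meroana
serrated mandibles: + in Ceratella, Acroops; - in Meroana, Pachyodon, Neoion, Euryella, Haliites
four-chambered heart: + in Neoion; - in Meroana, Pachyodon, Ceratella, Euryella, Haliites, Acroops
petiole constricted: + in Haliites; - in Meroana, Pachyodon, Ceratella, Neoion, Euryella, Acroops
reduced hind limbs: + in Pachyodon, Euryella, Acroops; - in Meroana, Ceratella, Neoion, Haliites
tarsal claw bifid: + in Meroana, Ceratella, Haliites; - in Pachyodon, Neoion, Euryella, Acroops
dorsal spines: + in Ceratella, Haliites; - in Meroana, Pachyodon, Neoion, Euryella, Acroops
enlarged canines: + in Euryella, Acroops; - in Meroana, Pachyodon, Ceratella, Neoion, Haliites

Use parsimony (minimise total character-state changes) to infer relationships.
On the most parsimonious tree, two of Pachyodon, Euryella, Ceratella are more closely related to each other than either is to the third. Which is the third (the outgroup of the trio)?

Ceratella

Character polarity is set by the outgroup: the derived state is whichever differs from the outgroup's state, so for tarsal claw bifid the derived state is '-', and for the remaining characters it is '+'.
All ingroup taxa share the derived state '+' for bioluminescent organ; it defines the ingroup but does not resolve relationships within it.
serrated mandibles groups Acroops and Ceratella, which is incompatible with the clades supported by the remaining characters; treating it as convergent (homoplasy) costs fewer steps than any alternative tree.
four-chambered heart (derived state '+') is unique to Neoion (autapomorphy; uninformative for grouping).
petiole constricted: derived state '+' in Haliites only — an autapomorphy, so it tells us nothing about relationships among taxa.
reduced hind limbs: derived state '+' in Acroops, Euryella, and Pachyodon only — synapomorphy for {Acroops, Euryella, Pachyodon}.
Only Acroops, Euryella, Neoion, and Pachyodon show the derived state '-' for tarsal claw bifid, supporting them as a clade.
dorsal spines (derived state '+') is shared by Ceratella and Haliites — a synapomorphy uniting that clade.
enlarged canines (derived state '+') is shared by Acroops and Euryella — a synapomorphy uniting that clade.
Most parsimonious ingroup topology: (((Pachyodon,(Euryella,Acroops)),Neoion),(Ceratella,Haliites)).
Euryella and Pachyodon share a more recent common ancestor with each other than either does with Ceratella, so Ceratella is the least closely related of the three.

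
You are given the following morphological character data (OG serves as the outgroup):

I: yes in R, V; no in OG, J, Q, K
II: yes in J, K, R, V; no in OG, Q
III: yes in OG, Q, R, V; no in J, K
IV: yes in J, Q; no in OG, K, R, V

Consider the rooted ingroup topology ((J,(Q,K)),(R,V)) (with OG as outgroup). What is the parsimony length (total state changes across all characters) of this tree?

Map each character onto ((J,(Q,K)),(R,V)) (rooted by OG) and count the minimum state changes it requires (Fitch parsimony):
I: 1; II: 2; III: 2; IV: 2.
Total tree length = 7.

7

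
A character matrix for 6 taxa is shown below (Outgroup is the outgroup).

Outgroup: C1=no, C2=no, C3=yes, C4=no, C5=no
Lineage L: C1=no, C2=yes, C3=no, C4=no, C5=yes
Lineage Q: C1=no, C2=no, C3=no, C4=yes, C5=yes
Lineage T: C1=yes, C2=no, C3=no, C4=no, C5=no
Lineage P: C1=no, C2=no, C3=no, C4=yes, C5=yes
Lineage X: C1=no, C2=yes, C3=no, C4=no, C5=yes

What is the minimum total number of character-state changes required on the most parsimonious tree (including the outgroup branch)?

Character polarity is set by the outgroup: the derived state is whichever differs from the outgroup's state, so for C3 the derived state is 'no', and for the remaining characters it is 'yes'.
C1 (derived state 'yes') is unique to Lineage T (autapomorphy; uninformative for grouping).
C2: derived state 'yes' in Lineage L and Lineage X only — synapomorphy for {Lineage L, Lineage X}.
C3 (derived state 'no') is shared by all ingroup taxa — unites the whole ingroup.
C4: derived state 'yes' in Lineage P and Lineage Q only — synapomorphy for {Lineage P, Lineage Q}.
C5 (derived state 'yes') is shared by Lineage L, Lineage P, Lineage Q, and Lineage X — a synapomorphy uniting that clade.
Most parsimonious ingroup topology: (((Lineage L,Lineage X),(Lineage Q,Lineage P)),Lineage T).
Changes per character on this tree: C1: 1; C2: 1; C3: 1; C4: 1; C5: 1.
Total = 5.

5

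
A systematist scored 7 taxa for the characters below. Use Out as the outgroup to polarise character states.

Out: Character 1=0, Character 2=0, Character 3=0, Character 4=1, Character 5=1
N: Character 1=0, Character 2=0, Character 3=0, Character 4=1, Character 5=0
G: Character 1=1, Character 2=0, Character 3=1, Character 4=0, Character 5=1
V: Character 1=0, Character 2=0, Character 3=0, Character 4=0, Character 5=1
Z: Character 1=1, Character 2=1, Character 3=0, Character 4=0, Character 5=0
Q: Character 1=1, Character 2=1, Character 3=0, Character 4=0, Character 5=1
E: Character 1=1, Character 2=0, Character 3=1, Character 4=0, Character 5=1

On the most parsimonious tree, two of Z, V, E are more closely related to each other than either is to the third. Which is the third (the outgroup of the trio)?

Character polarity is set by the outgroup: the derived state is whichever differs from the outgroup's state, so for Character 4, Character 5 the derived state is '0', and for the remaining characters it is '1'.
Character 1: derived state '1' in E, G, Q, and Z only — synapomorphy for {E, G, Q, Z}.
Character 2 (derived state '1') is shared by Q and Z — a synapomorphy uniting that clade.
Character 3: derived state '1' in E and G only — synapomorphy for {E, G}.
Only E, G, Q, V, and Z show the derived state '0' for Character 4, supporting them as a clade.
Character 5 (state '0') occurs in N and Z but conflicts with the nesting implied by the other characters — most parsimoniously interpreted as homoplasy.
Most parsimonious ingroup topology: (N,(((G,E),(Z,Q)),V)).
E and Z share a more recent common ancestor with each other than either does with V, so V is the least closely related of the three.

V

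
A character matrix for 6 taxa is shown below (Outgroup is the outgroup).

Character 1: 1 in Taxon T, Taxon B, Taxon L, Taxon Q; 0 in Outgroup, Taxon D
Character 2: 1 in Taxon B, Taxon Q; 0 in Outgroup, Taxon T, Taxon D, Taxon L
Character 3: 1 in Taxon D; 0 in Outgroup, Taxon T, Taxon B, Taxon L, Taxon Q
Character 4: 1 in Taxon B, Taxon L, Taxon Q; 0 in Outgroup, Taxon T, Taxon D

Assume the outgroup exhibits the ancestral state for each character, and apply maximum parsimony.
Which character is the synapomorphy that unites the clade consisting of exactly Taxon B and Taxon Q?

The outgroup has state '0' for every character, so '1' is the derived state throughout.
Only Taxon B, Taxon L, Taxon Q, and Taxon T show the derived state '1' for Character 1, supporting them as a clade.
Character 2: derived state '1' in Taxon B and Taxon Q only — synapomorphy for {Taxon B, Taxon Q}.
Character 3: derived state '1' in Taxon D only — an autapomorphy, so it tells us nothing about relationships among taxa.
Character 4 (derived state '1') is shared by Taxon B, Taxon L, and Taxon Q — a synapomorphy uniting that clade.
Most parsimonious ingroup topology: ((Taxon T,((Taxon B,Taxon Q),Taxon L)),Taxon D).
The clade {Taxon B, Taxon Q} is supported by Character 2: its derived state '1' occurs in exactly those taxa and in no other taxon (including the outgroup).

Character 2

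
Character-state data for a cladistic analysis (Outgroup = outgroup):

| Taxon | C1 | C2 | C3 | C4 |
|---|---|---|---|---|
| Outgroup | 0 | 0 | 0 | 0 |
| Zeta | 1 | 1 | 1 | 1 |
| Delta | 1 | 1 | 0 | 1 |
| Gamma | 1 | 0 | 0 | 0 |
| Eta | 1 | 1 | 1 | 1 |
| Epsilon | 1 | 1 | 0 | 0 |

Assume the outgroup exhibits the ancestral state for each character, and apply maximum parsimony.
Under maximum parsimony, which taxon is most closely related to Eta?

The outgroup has state '0' for every character, so '1' is the derived state throughout.
All ingroup taxa share the derived state '1' for C1; it defines the ingroup but does not resolve relationships within it.
C2: derived state '1' in Delta, Epsilon, Eta, and Zeta only — synapomorphy for {Delta, Epsilon, Eta, Zeta}.
C3: derived state '1' in Eta and Zeta only — synapomorphy for {Eta, Zeta}.
Only Delta, Eta, and Zeta show the derived state '1' for C4, supporting them as a clade.
Most parsimonious ingroup topology: ((((Zeta,Eta),Delta),Epsilon),Gamma).
Eta and Zeta form a cherry on this tree, so they are sister taxa.

Zeta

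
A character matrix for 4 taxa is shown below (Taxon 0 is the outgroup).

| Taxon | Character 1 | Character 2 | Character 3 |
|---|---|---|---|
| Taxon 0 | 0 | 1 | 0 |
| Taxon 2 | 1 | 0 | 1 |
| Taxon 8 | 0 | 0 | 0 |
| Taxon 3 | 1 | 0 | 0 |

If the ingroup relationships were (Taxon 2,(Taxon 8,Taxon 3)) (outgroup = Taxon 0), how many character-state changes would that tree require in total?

Map each character onto (Taxon 2,(Taxon 8,Taxon 3)) (rooted by Taxon 0) and count the minimum state changes it requires (Fitch parsimony):
Character 1: 2; Character 2: 1; Character 3: 1.
Total tree length = 4.

4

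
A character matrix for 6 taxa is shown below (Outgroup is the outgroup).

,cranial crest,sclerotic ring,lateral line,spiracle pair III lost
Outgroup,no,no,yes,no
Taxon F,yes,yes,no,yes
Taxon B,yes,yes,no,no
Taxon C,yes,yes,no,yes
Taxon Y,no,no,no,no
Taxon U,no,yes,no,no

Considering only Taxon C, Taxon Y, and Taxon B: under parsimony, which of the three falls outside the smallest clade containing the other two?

Taxon Y

Character polarity is set by the outgroup: the derived state is whichever differs from the outgroup's state, so for lateral line the derived state is 'no', and for the remaining characters it is 'yes'.
cranial crest (derived state 'yes') is shared by Taxon B, Taxon C, and Taxon F — a synapomorphy uniting that clade.
sclerotic ring (derived state 'yes') is shared by Taxon B, Taxon C, Taxon F, and Taxon U — a synapomorphy uniting that clade.
All ingroup taxa share the derived state 'no' for lateral line; it defines the ingroup but does not resolve relationships within it.
spiracle pair III lost: derived state 'yes' in Taxon C and Taxon F only — synapomorphy for {Taxon C, Taxon F}.
Most parsimonious ingroup topology: ((((Taxon F,Taxon C),Taxon B),Taxon U),Taxon Y).
Taxon C and Taxon B share a more recent common ancestor with each other than either does with Taxon Y, so Taxon Y is the least closely related of the three.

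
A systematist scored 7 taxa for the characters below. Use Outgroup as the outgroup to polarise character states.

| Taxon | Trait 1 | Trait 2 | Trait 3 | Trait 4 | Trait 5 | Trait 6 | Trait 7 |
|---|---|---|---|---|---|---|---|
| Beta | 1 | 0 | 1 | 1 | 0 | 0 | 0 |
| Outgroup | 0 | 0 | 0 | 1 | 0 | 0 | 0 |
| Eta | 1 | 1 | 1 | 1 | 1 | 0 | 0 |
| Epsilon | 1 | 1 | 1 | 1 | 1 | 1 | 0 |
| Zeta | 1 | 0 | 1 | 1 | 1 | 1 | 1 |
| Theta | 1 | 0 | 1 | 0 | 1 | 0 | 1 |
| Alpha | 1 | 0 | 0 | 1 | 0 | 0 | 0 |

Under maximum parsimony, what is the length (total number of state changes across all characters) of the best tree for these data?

8

Character polarity is set by the outgroup: the derived state is whichever differs from the outgroup's state, so for Trait 4 the derived state is '0', and for the remaining characters it is '1'.
All ingroup taxa share the derived state '1' for Trait 1; it defines the ingroup but does not resolve relationships within it.
Trait 2 (derived state '1') is shared by Epsilon and Eta — a synapomorphy uniting that clade.
Trait 3: derived state '1' in Beta, Epsilon, Eta, Theta, and Zeta only — synapomorphy for {Beta, Epsilon, Eta, Theta, Zeta}.
Trait 4: derived state '0' in Theta only — an autapomorphy, so it tells us nothing about relationships among taxa.
Only Epsilon, Eta, Theta, and Zeta show the derived state '1' for Trait 5, supporting them as a clade.
Trait 6 groups Epsilon and Zeta, which is incompatible with the clades supported by the remaining characters; treating it as convergent (homoplasy) costs fewer steps than any alternative tree.
Only Theta and Zeta show the derived state '1' for Trait 7, supporting them as a clade.
Most parsimonious ingroup topology: ((((Theta,Zeta),(Epsilon,Eta)),Beta),Alpha).
Changes per character on this tree: Trait 1: 1; Trait 2: 1; Trait 3: 1; Trait 4: 1; Trait 5: 1; Trait 6: 2; Trait 7: 1.
Total = 8.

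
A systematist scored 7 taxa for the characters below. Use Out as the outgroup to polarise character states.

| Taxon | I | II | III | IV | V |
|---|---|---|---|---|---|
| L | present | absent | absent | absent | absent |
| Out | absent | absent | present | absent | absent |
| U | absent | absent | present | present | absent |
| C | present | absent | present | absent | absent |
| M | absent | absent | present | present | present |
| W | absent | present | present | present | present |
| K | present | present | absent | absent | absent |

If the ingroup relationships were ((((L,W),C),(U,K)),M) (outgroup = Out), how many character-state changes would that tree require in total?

12

Map each character onto ((((L,W),C),(U,K)),M) (rooted by Out) and count the minimum state changes it requires (Fitch parsimony):
I: 3; II: 2; III: 2; IV: 3; V: 2.
Total tree length = 12.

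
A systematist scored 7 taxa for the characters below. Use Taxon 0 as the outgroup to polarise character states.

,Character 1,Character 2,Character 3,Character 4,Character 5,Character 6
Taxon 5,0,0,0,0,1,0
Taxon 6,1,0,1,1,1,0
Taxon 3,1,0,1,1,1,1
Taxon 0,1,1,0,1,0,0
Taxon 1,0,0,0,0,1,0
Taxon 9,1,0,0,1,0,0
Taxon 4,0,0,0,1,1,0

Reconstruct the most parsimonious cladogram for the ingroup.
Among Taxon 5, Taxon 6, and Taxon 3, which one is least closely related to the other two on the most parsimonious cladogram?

Taxon 5

Character polarity is set by the outgroup: the derived state is whichever differs from the outgroup's state, so for Character 1, Character 2, Character 4 the derived state is '0', and for the remaining characters it is '1'.
Character 1: derived state '0' in Taxon 1, Taxon 4, and Taxon 5 only — synapomorphy for {Taxon 1, Taxon 4, Taxon 5}.
Character 2 (derived state '0') is shared by all ingroup taxa — unites the whole ingroup.
Character 3 (derived state '1') is shared by Taxon 3 and Taxon 6 — a synapomorphy uniting that clade.
Only Taxon 1 and Taxon 5 show the derived state '0' for Character 4, supporting them as a clade.
Character 5: derived state '1' in Taxon 1, Taxon 3, Taxon 4, Taxon 5, and Taxon 6 only — synapomorphy for {Taxon 1, Taxon 3, Taxon 4, Taxon 5, Taxon 6}.
Character 6 (derived state '1') is unique to Taxon 3 (autapomorphy; uninformative for grouping).
Most parsimonious ingroup topology: (((Taxon 6,Taxon 3),(Taxon 4,(Taxon 5,Taxon 1))),Taxon 9).
Taxon 3 and Taxon 6 share a more recent common ancestor with each other than either does with Taxon 5, so Taxon 5 is the least closely related of the three.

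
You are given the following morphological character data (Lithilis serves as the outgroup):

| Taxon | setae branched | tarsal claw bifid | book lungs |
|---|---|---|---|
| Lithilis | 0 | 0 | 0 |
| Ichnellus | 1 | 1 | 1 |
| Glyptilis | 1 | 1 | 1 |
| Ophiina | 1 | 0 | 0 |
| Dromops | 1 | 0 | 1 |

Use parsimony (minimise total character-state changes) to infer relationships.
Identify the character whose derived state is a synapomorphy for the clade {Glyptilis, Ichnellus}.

The outgroup has state '0' for every character, so '1' is the derived state throughout.
All ingroup taxa share the derived state '1' for setae branched; it defines the ingroup but does not resolve relationships within it.
tarsal claw bifid (derived state '1') is shared by Glyptilis and Ichnellus — a synapomorphy uniting that clade.
book lungs (derived state '1') is shared by Dromops, Glyptilis, and Ichnellus — a synapomorphy uniting that clade.
Most parsimonious ingroup topology: (((Ichnellus,Glyptilis),Dromops),Ophiina).
The clade {Glyptilis, Ichnellus} is supported by tarsal claw bifid: its derived state '1' occurs in exactly those taxa and in no other taxon (including the outgroup).

tarsal claw bifid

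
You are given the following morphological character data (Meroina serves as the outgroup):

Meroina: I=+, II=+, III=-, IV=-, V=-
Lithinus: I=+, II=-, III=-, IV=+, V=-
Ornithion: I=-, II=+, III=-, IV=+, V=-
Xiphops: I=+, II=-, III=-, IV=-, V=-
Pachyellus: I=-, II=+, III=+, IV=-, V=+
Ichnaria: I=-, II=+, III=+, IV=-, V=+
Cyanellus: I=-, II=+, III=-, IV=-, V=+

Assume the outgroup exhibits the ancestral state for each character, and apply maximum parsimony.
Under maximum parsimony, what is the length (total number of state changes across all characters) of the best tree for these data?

Character polarity is set by the outgroup: the derived state is whichever differs from the outgroup's state, so for I, II the derived state is '-', and for the remaining characters it is '+'.
Only Cyanellus, Ichnaria, Ornithion, and Pachyellus show the derived state '-' for I, supporting them as a clade.
II (derived state '-') is shared by Lithinus and Xiphops — a synapomorphy uniting that clade.
III (derived state '+') is shared by Ichnaria and Pachyellus — a synapomorphy uniting that clade.
IV (state '+') occurs in Lithinus and Ornithion but conflicts with the nesting implied by the other characters — most parsimoniously interpreted as homoplasy.
V: derived state '+' in Cyanellus, Ichnaria, and Pachyellus only — synapomorphy for {Cyanellus, Ichnaria, Pachyellus}.
Most parsimonious ingroup topology: ((Lithinus,Xiphops),(Ornithion,((Pachyellus,Ichnaria),Cyanellus))).
Changes per character on this tree: I: 1; II: 1; III: 1; IV: 2; V: 1.
Total = 6.

6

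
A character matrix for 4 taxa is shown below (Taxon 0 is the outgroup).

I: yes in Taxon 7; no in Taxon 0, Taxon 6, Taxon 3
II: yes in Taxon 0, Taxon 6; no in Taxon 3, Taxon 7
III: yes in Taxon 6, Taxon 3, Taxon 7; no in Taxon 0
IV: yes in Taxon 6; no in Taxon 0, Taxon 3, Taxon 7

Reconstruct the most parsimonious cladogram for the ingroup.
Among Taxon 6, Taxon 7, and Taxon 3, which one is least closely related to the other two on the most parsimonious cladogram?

Taxon 6

Character polarity is set by the outgroup: the derived state is whichever differs from the outgroup's state, so for II the derived state is 'no', and for the remaining characters it is 'yes'.
I: derived state 'yes' in Taxon 7 only — an autapomorphy, so it tells us nothing about relationships among taxa.
Only Taxon 3 and Taxon 7 show the derived state 'no' for II, supporting them as a clade.
III (derived state 'yes') is shared by all ingroup taxa — unites the whole ingroup.
IV (derived state 'yes') is unique to Taxon 6 (autapomorphy; uninformative for grouping).
Most parsimonious ingroup topology: (Taxon 6,(Taxon 3,Taxon 7)).
Taxon 7 and Taxon 3 share a more recent common ancestor with each other than either does with Taxon 6, so Taxon 6 is the least closely related of the three.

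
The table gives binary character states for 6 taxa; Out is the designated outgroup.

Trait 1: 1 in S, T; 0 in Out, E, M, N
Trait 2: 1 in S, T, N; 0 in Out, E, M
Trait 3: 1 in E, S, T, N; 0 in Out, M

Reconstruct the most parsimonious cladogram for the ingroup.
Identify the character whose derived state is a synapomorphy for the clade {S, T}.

The outgroup has state '0' for every character, so '1' is the derived state throughout.
Only S and T show the derived state '1' for Trait 1, supporting them as a clade.
Trait 2: derived state '1' in N, S, and T only — synapomorphy for {N, S, T}.
Trait 3: derived state '1' in E, N, S, and T only — synapomorphy for {E, N, S, T}.
Most parsimonious ingroup topology: ((E,((S,T),N)),M).
The clade {S, T} is supported by Trait 1: its derived state '1' occurs in exactly those taxa and in no other taxon (including the outgroup).

Trait 1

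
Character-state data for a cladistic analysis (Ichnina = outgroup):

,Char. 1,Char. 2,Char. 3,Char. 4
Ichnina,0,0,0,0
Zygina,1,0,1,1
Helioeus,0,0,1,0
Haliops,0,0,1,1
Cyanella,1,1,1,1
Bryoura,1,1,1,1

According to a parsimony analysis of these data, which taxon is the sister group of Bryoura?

The outgroup has state '0' for every character, so '1' is the derived state throughout.
Only Bryoura, Cyanella, and Zygina show the derived state '1' for Char. 1, supporting them as a clade.
Only Bryoura and Cyanella show the derived state '1' for Char. 2, supporting them as a clade.
All ingroup taxa share the derived state '1' for Char. 3; it defines the ingroup but does not resolve relationships within it.
Only Bryoura, Cyanella, Haliops, and Zygina show the derived state '1' for Char. 4, supporting them as a clade.
Most parsimonious ingroup topology: (((Zygina,(Cyanella,Bryoura)),Haliops),Helioeus).
Bryoura and Cyanella form a cherry on this tree, so they are sister taxa.

Cyanella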